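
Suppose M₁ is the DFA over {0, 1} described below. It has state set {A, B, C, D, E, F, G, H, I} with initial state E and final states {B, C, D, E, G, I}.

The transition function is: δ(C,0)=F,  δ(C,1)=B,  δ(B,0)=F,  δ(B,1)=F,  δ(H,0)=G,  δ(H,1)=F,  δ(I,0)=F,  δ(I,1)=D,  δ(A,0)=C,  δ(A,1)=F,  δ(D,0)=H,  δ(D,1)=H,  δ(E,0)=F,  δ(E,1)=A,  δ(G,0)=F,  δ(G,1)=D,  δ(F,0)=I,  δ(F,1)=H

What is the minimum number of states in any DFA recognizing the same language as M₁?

Every state is reachable, so we keep all 9.
Start with accepting vs non-accepting: {B,C,D,E,G,I} | {A,F,H}.
Split {B,C,D,E,G,I} by δ(·,1) → {B,D,E} and {C,G,I}.
No further refinement is possible. Final partition (3 blocks): {B,D,E} | {A,F,H} | {C,G,I}.

3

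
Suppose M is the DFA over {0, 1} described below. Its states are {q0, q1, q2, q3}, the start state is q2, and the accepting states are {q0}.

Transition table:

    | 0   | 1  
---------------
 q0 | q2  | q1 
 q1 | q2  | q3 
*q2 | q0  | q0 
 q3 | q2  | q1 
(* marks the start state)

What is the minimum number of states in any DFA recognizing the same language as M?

Every state is reachable, so we keep all 4.
Start with accepting vs non-accepting: {q0} | {q1,q2,q3}.
Refine {q1,q2,q3} on symbol 0: members go to different blocks, giving {q1,q3} and {q2}.
No further refinement is possible. Final partition (3 blocks): {q0} | {q1,q3} | {q2}.

3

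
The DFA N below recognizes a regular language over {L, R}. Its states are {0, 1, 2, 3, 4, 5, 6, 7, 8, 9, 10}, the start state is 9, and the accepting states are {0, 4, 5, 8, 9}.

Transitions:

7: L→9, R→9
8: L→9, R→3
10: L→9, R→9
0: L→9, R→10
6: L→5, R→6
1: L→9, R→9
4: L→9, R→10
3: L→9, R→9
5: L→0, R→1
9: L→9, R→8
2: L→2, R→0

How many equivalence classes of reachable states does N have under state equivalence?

3

States {0,1,2,4,5,6,7,10} cannot be reached from the start state, so discard them.
Start with accepting vs non-accepting: {8,9} | {3}.
On input R, block {8,9} splits into {8} and {9}.
Stable partition: {8} | {3} | {9} — 3 equivalence classes.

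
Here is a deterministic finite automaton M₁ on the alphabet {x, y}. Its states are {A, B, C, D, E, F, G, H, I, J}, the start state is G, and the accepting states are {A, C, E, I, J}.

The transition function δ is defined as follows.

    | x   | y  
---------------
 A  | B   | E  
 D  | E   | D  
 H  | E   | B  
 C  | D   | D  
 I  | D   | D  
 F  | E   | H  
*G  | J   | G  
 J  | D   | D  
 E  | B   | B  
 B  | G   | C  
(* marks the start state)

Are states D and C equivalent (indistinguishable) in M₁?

First remove the unreachable states {A,F,H,I}; 6 states remain.
P0 = {C,E,J} | {B,D,G}.
Split {B,D,G} by δ(·,x) → {D,G} and {B}.
On input x, block {C,E,J} splits into {C,J} and {E}.
Refine {D,G} on symbol x: members go to different blocks, giving {D} and {G}.
No further refinement is possible. Final partition (5 blocks): {C,J} | {D} | {B} | {E} | {G}.
D and C end up in different blocks, so they are distinguishable. For instance, the string 'ε' is accepted from only C.

No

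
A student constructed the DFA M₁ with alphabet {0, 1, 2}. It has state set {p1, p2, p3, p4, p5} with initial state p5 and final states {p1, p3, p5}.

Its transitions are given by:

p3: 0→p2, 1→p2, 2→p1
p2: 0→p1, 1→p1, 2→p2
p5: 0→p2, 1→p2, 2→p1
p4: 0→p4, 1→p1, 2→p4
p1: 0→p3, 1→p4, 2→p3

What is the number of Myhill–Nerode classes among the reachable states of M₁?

Initial partition by acceptance: {p1,p3,p5} | {p2,p4}.
On input 0, block {p1,p3,p5} splits into {p3,p5} and {p1}.
Split {p2,p4} by δ(·,0) → {p2} and {p4}.
No further refinement is possible. Final partition (4 blocks): {p3,p5} | {p2} | {p1} | {p4}.

4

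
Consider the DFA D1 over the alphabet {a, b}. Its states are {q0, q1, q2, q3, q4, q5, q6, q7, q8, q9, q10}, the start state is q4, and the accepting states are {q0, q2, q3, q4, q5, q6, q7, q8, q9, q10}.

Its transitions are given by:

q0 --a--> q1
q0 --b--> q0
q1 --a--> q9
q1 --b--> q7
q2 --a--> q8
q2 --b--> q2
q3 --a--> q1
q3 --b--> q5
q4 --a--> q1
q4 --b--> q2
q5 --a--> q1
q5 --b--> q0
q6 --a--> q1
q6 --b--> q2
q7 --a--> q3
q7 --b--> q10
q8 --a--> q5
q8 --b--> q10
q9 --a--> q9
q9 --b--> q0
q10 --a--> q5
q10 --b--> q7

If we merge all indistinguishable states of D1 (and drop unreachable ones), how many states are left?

6

States {q6} cannot be reached from the start state, so discard them.
Initial partition by acceptance: {q0,q2,q3,q4,q5,q7,q8,q9,q10} | {q1}.
On input a, block {q0,q2,q3,q4,q5,q7,q8,q9,q10} splits into {q2,q7,q8,q9,q10} and {q0,q3,q4,q5}.
Split {q2,q7,q8,q9,q10} by δ(·,a) → {q7,q8,q10} and {q2,q9}.
On input b, block {q0,q3,q4,q5} splits into {q0,q3,q5} and {q4}.
On input a, block {q2,q9} splits into {q2} and {q9}.
No further refinement is possible. Final partition (6 blocks): {q7,q8,q10} | {q1} | {q0,q3,q5} | {q2} | {q4} | {q9}.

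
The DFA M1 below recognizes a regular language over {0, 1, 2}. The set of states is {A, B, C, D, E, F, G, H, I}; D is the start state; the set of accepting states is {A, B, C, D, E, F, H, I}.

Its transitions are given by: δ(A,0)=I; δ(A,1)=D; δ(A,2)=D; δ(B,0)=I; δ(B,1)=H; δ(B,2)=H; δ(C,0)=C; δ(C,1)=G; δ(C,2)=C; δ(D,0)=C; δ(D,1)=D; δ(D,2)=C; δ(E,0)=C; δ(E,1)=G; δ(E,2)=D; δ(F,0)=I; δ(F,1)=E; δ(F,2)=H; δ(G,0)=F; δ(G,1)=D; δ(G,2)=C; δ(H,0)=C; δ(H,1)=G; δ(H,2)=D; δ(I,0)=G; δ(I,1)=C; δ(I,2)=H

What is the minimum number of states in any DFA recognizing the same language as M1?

First remove the unreachable states {A,B}; 7 states remain.
P0 = {C,D,E,F,H,I} | {G}.
Split {C,D,E,F,H,I} by δ(·,0) → {C,D,E,F,H} and {I}.
Split {C,D,E,F,H} by δ(·,0) → {C,D,E,H} and {F}.
Refine {C,D,E,H} on symbol 1: members go to different blocks, giving {C,E,H} and {D}.
Refine {C,E,H} on symbol 2: members go to different blocks, giving {E,H} and {C}.
Stable partition: {E,H} | {G} | {I} | {F} | {D} | {C} — 6 equivalence classes.

6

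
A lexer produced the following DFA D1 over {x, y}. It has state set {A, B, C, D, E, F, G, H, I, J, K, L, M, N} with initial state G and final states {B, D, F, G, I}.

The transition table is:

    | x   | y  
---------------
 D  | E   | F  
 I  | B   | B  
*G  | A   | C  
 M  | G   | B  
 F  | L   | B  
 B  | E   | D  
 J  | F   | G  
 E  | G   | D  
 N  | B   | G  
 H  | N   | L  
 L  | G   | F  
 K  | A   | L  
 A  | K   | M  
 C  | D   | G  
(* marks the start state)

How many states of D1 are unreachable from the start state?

4

No path from G leads to H, I, J, N; the other 10 states are all reachable.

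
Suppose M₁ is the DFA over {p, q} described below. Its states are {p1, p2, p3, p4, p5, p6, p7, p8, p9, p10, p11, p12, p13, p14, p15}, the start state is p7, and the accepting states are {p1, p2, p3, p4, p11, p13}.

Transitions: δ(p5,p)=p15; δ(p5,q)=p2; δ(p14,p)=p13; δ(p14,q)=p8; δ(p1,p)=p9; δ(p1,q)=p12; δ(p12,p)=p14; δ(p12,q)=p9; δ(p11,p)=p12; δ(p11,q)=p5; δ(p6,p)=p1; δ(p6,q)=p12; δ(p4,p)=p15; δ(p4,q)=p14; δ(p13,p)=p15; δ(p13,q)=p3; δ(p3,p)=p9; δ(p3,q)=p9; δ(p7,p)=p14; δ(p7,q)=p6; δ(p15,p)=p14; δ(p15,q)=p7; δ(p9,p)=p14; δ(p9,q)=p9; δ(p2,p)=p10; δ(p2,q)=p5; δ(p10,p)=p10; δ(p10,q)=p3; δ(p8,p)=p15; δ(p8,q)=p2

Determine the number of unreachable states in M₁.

Starting at p7 and following transitions, the reachable set is {p1, p2, p3, p5, p6, p7, p8, p9, p10, p12, p13, p14, p15}. That leaves p4, p11 unreachable — 2 in total.

2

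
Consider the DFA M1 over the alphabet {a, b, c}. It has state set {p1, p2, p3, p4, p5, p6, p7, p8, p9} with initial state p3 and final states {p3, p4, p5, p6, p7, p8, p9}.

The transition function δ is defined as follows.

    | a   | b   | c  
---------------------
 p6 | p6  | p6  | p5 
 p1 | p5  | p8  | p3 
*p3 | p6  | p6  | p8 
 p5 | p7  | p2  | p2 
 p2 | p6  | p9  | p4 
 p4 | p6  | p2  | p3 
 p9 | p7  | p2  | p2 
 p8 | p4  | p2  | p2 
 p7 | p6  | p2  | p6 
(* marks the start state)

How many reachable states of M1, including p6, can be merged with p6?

2

First remove the unreachable states {p1}; 8 states remain.
Initial partition by acceptance: {p3,p4,p5,p6,p7,p8,p9} | {p2}.
Split {p3,p4,p5,p6,p7,p8,p9} by δ(·,b) → {p4,p5,p7,p8,p9} and {p3,p6}.
On input a, block {p4,p5,p7,p8,p9} splits into {p5,p8,p9} and {p4,p7}.
No further refinement is possible. Final partition (4 blocks): {p5,p8,p9} | {p2} | {p3,p6} | {p4,p7}.
State p6 belongs to the block {p3,p6}, which has 2 states.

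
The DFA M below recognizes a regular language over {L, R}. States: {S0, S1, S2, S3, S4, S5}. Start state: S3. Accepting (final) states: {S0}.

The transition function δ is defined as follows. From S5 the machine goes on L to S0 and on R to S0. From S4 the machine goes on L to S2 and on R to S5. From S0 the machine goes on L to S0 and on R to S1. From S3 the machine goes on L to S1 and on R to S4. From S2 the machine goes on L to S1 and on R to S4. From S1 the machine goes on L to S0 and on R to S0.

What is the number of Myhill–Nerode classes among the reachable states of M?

All states are reachable from the start state.
Initial partition by acceptance: {S0} | {S1,S2,S3,S4,S5}.
Split {S1,S2,S3,S4,S5} by δ(·,L) → {S2,S3,S4} and {S1,S5}.
Refine {S2,S3,S4} on symbol L: members go to different blocks, giving {S2,S3} and {S4}.
Stable partition: {S0} | {S2,S3} | {S1,S5} | {S4} — 4 equivalence classes.

4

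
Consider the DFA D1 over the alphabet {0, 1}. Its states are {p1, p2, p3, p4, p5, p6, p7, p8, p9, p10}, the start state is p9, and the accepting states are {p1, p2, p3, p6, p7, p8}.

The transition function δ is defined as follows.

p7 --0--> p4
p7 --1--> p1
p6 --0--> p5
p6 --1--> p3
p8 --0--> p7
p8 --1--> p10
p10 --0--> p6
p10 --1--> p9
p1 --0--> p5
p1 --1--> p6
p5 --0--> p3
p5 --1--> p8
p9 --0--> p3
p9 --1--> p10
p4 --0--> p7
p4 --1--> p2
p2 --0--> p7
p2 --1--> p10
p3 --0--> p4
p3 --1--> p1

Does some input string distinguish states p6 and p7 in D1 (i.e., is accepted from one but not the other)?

No

Start with accepting vs non-accepting: {p1,p2,p3,p6,p7,p8} | {p4,p5,p9,p10}.
On input 0, block {p1,p2,p3,p6,p7,p8} splits into {p1,p3,p6,p7} and {p2,p8}.
Refine {p4,p5,p9,p10} on symbol 1: members go to different blocks, giving {p4,p5} and {p9,p10}.
Stable partition: {p1,p3,p6,p7} | {p4,p5} | {p2,p8} | {p9,p10} — 4 equivalence classes.
p6 and p7 lie in the same block of the stable partition, so they are equivalent — no string distinguishes them.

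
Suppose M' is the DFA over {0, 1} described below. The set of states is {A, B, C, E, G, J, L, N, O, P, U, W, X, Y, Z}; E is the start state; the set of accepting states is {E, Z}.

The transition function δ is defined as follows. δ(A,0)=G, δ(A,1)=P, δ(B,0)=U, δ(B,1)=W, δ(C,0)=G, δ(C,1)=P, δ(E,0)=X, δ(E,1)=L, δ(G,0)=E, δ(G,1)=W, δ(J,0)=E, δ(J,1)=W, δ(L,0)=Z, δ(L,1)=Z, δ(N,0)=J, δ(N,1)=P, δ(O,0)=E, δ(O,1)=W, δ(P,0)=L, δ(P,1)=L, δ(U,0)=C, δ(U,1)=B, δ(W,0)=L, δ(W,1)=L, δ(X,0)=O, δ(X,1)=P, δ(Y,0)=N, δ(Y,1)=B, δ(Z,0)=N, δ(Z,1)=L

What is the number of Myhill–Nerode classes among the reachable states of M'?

States {A,B,C,G,U,Y} cannot be reached from the start state, so discard them.
Initial partition by acceptance: {E,Z} | {J,L,N,O,P,W,X}.
Split {J,L,N,O,P,W,X} by δ(·,0) → {N,P,W,X} and {J,L,O}.
Split {N,P,W,X} by δ(·,1) → {P,W} and {N,X}.
Refine {J,L,O} on symbol 1: members go to different blocks, giving {J,O} and {L}.
No further refinement is possible. Final partition (5 blocks): {E,Z} | {P,W} | {J,O} | {N,X} | {L}.

5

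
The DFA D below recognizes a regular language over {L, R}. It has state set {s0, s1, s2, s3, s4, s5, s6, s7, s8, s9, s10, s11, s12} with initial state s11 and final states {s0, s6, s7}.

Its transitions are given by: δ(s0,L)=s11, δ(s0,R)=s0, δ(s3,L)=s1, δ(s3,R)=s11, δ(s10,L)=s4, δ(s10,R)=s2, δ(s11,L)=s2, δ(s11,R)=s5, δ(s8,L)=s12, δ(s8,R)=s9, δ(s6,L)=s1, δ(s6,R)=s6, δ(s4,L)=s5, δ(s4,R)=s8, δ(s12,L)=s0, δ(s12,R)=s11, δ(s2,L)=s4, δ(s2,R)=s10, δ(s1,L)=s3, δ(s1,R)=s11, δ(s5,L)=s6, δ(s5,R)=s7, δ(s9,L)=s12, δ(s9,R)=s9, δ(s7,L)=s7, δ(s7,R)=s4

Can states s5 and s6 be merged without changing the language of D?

No

All states are reachable from the start state.
Initial partition by acceptance: {s0,s6,s7} | {s1,s2,s3,s4,s5,s8,s9,s10,s11,s12}.
Refine {s0,s6,s7} on symbol L: members go to different blocks, giving {s0,s6} and {s7}.
On input L, block {s1,s2,s3,s4,s5,s8,s9,s10,s11,s12} splits into {s1,s2,s3,s4,s8,s9,s10,s11} and {s5,s12}.
Split {s1,s2,s3,s4,s8,s9,s10,s11} by δ(·,L) → {s1,s2,s3,s10,s11} and {s4,s8,s9}.
Split {s1,s2,s3,s10,s11} by δ(·,L) → {s1,s3,s11} and {s2,s10}.
Refine {s1,s3,s11} on symbol L: members go to different blocks, giving {s1,s3} and {s11}.
Split {s0,s6} by δ(·,L) → {s0} and {s6}.
On input L, block {s5,s12} splits into {s5} and {s12}.
On input L, block {s4,s8,s9} splits into {s8,s9} and {s4}.
No further refinement is possible. Final partition (10 blocks): {s0} | {s1,s3} | {s7} | {s5} | {s8,s9} | {s2,s10} | {s11} | {s6} | {s12} | {s4}.
s5 and s6 end up in different blocks, so they are distinguishable. For instance, the string 'ε' is accepted from only s6.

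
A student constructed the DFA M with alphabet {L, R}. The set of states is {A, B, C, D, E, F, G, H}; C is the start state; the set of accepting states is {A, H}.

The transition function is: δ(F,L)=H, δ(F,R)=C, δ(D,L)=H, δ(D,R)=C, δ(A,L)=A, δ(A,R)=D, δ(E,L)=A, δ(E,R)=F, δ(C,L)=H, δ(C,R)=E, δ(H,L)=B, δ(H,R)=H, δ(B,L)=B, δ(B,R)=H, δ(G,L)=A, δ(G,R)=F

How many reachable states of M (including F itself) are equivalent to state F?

States {G} cannot be reached from the start state, so discard them.
Start with accepting vs non-accepting: {A,H} | {B,C,D,E,F}.
Refine {A,H} on symbol L: members go to different blocks, giving {A} and {H}.
Refine {B,C,D,E,F} on symbol L: members go to different blocks, giving {C,D,F} and {B} and {E}.
On input R, block {C,D,F} splits into {D,F} and {C}.
The partition is now stable with 6 blocks: {A} | {D,F} | {H} | {B} | {E} | {C}.
State F belongs to the block {D,F}, which has 2 states.

2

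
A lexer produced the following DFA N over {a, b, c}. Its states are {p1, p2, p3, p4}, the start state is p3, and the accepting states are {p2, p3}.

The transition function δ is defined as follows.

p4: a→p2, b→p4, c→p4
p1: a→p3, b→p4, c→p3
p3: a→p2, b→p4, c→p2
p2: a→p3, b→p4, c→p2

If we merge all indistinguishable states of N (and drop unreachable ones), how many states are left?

2

States {p1} cannot be reached from the start state, so discard them.
Initial partition by acceptance: {p2,p3} | {p4}.
No further refinement is possible. Final partition (2 blocks): {p2,p3} | {p4}.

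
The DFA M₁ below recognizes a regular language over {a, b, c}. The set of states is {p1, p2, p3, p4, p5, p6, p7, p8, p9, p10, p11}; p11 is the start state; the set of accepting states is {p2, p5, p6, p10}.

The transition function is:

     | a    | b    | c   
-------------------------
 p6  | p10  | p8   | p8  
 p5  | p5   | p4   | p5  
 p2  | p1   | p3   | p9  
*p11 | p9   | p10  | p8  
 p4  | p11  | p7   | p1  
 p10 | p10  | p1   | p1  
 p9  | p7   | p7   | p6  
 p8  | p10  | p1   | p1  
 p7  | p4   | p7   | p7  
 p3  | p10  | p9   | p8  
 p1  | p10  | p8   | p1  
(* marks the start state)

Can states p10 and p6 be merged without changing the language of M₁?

Yes

First remove the unreachable states {p2,p3,p5}; 8 states remain.
P0 = {p6,p10} | {p1,p4,p7,p8,p9,p11}.
Refine {p1,p4,p7,p8,p9,p11} on symbol a: members go to different blocks, giving {p4,p7,p9,p11} and {p1,p8}.
On input b, block {p4,p7,p9,p11} splits into {p4,p7,p9} and {p11}.
Split {p4,p7,p9} by δ(·,a) → {p7,p9} and {p4}.
Refine {p7,p9} on symbol a: members go to different blocks, giving {p7} and {p9}.
The partition is now stable with 6 blocks: {p6,p10} | {p7} | {p1,p8} | {p11} | {p4} | {p9}.
p10 and p6 lie in the same block of the stable partition, so they are equivalent — no string distinguishes them.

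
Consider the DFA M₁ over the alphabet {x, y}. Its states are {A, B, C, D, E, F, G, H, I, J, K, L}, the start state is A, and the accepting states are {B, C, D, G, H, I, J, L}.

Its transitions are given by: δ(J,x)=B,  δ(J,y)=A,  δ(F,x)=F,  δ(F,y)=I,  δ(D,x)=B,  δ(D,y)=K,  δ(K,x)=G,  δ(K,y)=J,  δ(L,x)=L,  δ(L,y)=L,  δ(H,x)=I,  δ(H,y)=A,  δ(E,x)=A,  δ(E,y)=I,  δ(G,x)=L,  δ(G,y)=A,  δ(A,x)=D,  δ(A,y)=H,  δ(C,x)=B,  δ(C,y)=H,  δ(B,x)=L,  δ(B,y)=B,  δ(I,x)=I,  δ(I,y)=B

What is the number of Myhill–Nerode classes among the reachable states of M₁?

3

First remove the unreachable states {C,E,F}; 9 states remain.
P0 = {B,D,G,H,I,J,L} | {A,K}.
On input y, block {B,D,G,H,I,J,L} splits into {D,G,H,J} and {B,I,L}.
Stable partition: {D,G,H,J} | {A,K} | {B,I,L} — 3 equivalence classes.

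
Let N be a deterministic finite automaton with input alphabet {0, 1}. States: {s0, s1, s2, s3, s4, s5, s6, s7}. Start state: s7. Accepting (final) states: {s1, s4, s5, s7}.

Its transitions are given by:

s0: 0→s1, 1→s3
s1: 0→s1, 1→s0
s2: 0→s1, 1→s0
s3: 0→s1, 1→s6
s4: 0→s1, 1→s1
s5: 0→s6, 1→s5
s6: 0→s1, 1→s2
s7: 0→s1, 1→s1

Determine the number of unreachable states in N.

2

No path from s7 leads to s4, s5; the other 6 states are all reachable.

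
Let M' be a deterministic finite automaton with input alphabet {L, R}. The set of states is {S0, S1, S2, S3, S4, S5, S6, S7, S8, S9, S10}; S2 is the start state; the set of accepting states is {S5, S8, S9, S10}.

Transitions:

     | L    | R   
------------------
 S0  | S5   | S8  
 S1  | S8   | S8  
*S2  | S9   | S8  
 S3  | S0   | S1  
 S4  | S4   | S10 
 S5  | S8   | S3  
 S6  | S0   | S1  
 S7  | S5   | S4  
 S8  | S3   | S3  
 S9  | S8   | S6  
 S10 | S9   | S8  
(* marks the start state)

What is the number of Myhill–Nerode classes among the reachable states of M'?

States {S4,S7,S10} cannot be reached from the start state, so discard them.
Start with accepting vs non-accepting: {S5,S8,S9} | {S0,S1,S2,S3,S6}.
Refine {S5,S8,S9} on symbol L: members go to different blocks, giving {S5,S9} and {S8}.
On input L, block {S0,S1,S2,S3,S6} splits into {S0,S2} and {S3,S6} and {S1}.
Stable partition: {S5,S9} | {S0,S2} | {S8} | {S3,S6} | {S1} — 5 equivalence classes.

5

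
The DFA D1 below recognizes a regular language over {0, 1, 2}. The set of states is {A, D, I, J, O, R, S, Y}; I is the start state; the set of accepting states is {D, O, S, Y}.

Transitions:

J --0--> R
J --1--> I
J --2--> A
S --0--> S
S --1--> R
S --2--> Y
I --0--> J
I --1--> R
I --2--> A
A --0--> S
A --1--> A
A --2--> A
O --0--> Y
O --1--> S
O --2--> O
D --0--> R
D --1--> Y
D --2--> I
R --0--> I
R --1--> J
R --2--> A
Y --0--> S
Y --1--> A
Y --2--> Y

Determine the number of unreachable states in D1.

2

No path from I leads to D, O; the other 6 states are all reachable.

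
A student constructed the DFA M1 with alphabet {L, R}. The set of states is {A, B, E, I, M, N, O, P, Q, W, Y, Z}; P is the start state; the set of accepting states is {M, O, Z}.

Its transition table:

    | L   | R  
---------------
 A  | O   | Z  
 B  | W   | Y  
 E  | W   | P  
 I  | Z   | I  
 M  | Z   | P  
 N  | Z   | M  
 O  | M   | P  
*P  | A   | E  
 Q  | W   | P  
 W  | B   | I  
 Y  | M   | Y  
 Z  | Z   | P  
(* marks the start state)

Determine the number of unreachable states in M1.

2

BFS from P reaches {A, B, E, I, M, O, P, W, Y, Z}; the 2 state(s) N, Q are never visited.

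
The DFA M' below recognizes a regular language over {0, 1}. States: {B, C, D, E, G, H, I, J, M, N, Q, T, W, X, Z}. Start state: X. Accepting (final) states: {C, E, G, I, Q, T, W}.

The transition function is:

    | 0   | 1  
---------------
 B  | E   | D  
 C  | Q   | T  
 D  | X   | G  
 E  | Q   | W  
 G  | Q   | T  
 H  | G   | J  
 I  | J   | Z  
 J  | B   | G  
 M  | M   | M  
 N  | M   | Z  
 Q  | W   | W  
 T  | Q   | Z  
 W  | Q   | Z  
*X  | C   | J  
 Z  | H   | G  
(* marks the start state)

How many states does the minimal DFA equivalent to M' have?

States {I,M,N} cannot be reached from the start state, so discard them.
P0 = {C,E,G,Q,T,W} | {B,D,H,J,X,Z}.
On input 1, block {C,E,G,Q,T,W} splits into {C,E,G,Q} and {T,W}.
On input 0, block {C,E,G,Q} splits into {C,E,G} and {Q}.
Refine {B,D,H,J,X,Z} on symbol 0: members go to different blocks, giving {D,J,Z} and {B,H,X}.
The partition is now stable with 5 blocks: {C,E,G} | {D,J,Z} | {T,W} | {Q} | {B,H,X}.

5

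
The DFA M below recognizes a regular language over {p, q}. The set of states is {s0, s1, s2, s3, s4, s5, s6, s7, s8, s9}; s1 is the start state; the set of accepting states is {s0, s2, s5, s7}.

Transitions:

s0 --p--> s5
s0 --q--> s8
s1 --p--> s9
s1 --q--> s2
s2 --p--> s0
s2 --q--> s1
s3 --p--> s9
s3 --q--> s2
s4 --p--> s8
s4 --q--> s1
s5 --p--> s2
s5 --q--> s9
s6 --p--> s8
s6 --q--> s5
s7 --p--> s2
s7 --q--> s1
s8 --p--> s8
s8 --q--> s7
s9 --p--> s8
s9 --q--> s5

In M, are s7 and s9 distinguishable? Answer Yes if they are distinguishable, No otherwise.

States {s3,s4,s6} cannot be reached from the start state, so discard them.
Initial partition by acceptance: {s0,s2,s5,s7} | {s1,s8,s9}.
The partition is now stable with 2 blocks: {s0,s2,s5,s7} | {s1,s8,s9}.
s7 and s9 end up in different blocks, so they are distinguishable. For instance, the string 'ε' is accepted from only s7.

Yes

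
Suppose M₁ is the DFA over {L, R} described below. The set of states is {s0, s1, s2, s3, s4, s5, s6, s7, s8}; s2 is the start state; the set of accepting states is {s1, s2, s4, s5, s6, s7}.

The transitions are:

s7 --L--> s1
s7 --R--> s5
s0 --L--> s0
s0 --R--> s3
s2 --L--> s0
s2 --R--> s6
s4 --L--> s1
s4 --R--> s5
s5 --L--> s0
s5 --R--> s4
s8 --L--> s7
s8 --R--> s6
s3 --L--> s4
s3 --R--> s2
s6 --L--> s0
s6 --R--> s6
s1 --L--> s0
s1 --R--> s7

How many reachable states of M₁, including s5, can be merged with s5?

States {s8} cannot be reached from the start state, so discard them.
Initial partition by acceptance: {s1,s2,s4,s5,s6,s7} | {s0,s3}.
Split {s1,s2,s4,s5,s6,s7} by δ(·,L) → {s1,s2,s5,s6} and {s4,s7}.
Split {s1,s2,s5,s6} by δ(·,R) → {s1,s5} and {s2,s6}.
Split {s0,s3} by δ(·,L) → {s0} and {s3}.
Stable partition: {s1,s5} | {s0} | {s4,s7} | {s2,s6} | {s3} — 5 equivalence classes.
The equivalence class containing s5 is {s1,s5}, of size 2.

2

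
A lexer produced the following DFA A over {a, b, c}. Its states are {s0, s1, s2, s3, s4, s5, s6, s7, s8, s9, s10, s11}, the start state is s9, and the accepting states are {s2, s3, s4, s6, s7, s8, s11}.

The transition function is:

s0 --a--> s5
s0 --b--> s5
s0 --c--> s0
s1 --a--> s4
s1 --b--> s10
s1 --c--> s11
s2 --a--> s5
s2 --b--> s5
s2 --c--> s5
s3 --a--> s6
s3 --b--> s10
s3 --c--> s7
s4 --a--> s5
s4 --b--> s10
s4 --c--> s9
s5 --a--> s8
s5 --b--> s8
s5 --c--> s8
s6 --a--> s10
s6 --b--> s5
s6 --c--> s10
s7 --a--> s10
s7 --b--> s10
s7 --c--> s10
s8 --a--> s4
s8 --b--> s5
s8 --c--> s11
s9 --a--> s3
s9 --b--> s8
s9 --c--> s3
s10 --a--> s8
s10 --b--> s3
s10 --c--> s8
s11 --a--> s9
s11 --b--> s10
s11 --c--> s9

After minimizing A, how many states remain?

3

Reachable states from the start: {s3,s4,s5,s6,s7,s8,s9,s10,s11}. Unreachable: {s0,s1,s2} — drop them.
P0 = {s3,s4,s6,s7,s8,s11} | {s5,s9,s10}.
On input a, block {s3,s4,s6,s7,s8,s11} splits into {s4,s6,s7,s11} and {s3,s8}.
Stable partition: {s4,s6,s7,s11} | {s5,s9,s10} | {s3,s8} — 3 equivalence classes.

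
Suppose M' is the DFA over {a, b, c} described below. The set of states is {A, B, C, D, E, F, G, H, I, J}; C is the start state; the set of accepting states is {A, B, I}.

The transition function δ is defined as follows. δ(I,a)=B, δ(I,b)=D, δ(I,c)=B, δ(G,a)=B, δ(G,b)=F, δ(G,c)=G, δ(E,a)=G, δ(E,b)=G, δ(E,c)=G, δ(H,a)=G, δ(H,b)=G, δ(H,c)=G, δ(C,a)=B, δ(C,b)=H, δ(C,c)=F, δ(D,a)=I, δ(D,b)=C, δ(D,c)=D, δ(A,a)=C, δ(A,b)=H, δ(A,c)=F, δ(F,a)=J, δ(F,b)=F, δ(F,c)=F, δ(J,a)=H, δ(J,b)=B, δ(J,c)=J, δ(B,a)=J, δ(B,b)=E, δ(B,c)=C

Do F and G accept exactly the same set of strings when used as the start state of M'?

No

Reachable states from the start: {B,C,E,F,G,H,J}. Unreachable: {A,D,I} — drop them.
Start with accepting vs non-accepting: {B} | {C,E,F,G,H,J}.
Refine {C,E,F,G,H,J} on symbol a: members go to different blocks, giving {E,F,H,J} and {C,G}.
Refine {E,F,H,J} on symbol a: members go to different blocks, giving {E,H} and {F,J}.
On input b, block {C,G} splits into {C} and {G}.
Refine {F,J} on symbol a: members go to different blocks, giving {F} and {J}.
The partition is now stable with 6 blocks: {B} | {E,H} | {C} | {F} | {G} | {J}.
F and G end up in different blocks, so they are distinguishable. For instance, the string 'a' is accepted from only G.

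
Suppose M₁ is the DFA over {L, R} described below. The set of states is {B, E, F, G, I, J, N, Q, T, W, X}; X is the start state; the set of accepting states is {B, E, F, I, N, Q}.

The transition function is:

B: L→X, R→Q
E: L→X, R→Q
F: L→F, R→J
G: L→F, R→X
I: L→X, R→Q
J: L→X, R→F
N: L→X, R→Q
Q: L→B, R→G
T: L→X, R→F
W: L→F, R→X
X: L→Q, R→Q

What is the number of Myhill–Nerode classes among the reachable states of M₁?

First remove the unreachable states {E,I,N,T,W}; 6 states remain.
Start with accepting vs non-accepting: {B,F,Q} | {G,J,X}.
On input L, block {B,F,Q} splits into {F,Q} and {B}.
Refine {F,Q} on symbol L: members go to different blocks, giving {Q} and {F}.
Refine {G,J,X} on symbol L: members go to different blocks, giving {G} and {J} and {X}.
No further refinement is possible. Final partition (6 blocks): {Q} | {G} | {B} | {F} | {J} | {X}.

6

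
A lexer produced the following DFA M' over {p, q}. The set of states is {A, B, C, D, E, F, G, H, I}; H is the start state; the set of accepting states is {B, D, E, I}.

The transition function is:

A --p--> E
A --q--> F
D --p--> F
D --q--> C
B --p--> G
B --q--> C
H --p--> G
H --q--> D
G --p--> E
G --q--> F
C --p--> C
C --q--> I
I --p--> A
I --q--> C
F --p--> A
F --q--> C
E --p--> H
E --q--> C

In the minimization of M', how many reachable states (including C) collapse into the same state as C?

1

First remove the unreachable states {B}; 8 states remain.
Start with accepting vs non-accepting: {D,E,I} | {A,C,F,G,H}.
On input p, block {A,C,F,G,H} splits into {C,F,H} and {A,G}.
Refine {D,E,I} on symbol p: members go to different blocks, giving {D,E} and {I}.
On input p, block {C,F,H} splits into {F,H} and {C}.
On input q, block {F,H} splits into {F} and {H}.
Refine {D,E} on symbol p: members go to different blocks, giving {D} and {E}.
Stable partition: {D} | {F} | {A,G} | {I} | {C} | {H} | {E} — 7 equivalence classes.
State C belongs to the block {C}, which has 1 states.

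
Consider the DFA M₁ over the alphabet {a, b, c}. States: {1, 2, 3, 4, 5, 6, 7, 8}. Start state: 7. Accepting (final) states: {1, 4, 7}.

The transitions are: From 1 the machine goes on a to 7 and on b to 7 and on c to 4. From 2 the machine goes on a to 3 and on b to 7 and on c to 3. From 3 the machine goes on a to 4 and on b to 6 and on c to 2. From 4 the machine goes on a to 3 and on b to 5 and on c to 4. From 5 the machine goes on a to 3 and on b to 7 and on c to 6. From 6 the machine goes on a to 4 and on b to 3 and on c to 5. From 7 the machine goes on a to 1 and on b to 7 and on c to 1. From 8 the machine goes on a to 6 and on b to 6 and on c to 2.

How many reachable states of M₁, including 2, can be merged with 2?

2

First remove the unreachable states {8}; 7 states remain.
Start with accepting vs non-accepting: {1,4,7} | {2,3,5,6}.
Split {1,4,7} by δ(·,a) → {1,7} and {4}.
Refine {1,7} on symbol c: members go to different blocks, giving {1} and {7}.
Refine {2,3,5,6} on symbol a: members go to different blocks, giving {2,5} and {3,6}.
No further refinement is possible. Final partition (5 blocks): {1} | {2,5} | {4} | {7} | {3,6}.
State 2 belongs to the block {2,5}, which has 2 states.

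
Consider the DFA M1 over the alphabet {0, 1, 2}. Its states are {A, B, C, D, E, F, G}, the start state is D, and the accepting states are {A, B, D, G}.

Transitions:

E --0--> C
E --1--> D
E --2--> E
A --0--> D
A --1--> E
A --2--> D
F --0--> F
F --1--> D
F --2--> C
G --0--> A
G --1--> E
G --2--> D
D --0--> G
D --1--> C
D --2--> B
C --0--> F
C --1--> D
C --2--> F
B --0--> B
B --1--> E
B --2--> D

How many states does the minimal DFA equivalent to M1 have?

All states are reachable from the start state.
P0 = {A,B,D,G} | {C,E,F}.
No further refinement is possible. Final partition (2 blocks): {A,B,D,G} | {C,E,F}.

2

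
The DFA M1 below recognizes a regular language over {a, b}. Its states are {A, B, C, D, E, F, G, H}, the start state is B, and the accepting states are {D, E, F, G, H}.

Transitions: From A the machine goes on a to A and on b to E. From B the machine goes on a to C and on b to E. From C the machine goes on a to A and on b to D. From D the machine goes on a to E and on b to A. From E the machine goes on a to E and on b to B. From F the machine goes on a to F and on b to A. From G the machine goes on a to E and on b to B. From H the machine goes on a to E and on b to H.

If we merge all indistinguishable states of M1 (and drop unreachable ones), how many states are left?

Reachable states from the start: {A,B,C,D,E}. Unreachable: {F,G,H} — drop them.
P0 = {D,E} | {A,B,C}.
Stable partition: {D,E} | {A,B,C} — 2 equivalence classes.

2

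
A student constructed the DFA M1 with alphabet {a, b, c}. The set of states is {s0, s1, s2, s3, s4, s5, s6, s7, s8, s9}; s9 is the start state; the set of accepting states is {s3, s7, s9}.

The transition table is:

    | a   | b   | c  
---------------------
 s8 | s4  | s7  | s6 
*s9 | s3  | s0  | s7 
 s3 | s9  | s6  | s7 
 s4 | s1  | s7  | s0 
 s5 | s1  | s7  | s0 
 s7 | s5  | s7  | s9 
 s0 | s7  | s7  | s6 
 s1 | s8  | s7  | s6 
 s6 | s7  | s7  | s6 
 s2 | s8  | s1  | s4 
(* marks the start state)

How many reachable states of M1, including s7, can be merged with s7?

States {s2} cannot be reached from the start state, so discard them.
Initial partition by acceptance: {s3,s7,s9} | {s0,s1,s4,s5,s6,s8}.
Refine {s3,s7,s9} on symbol a: members go to different blocks, giving {s3,s9} and {s7}.
Split {s0,s1,s4,s5,s6,s8} by δ(·,a) → {s1,s4,s5,s8} and {s0,s6}.
No further refinement is possible. Final partition (4 blocks): {s3,s9} | {s1,s4,s5,s8} | {s7} | {s0,s6}.
State s7 belongs to the block {s7}, which has 1 states.

1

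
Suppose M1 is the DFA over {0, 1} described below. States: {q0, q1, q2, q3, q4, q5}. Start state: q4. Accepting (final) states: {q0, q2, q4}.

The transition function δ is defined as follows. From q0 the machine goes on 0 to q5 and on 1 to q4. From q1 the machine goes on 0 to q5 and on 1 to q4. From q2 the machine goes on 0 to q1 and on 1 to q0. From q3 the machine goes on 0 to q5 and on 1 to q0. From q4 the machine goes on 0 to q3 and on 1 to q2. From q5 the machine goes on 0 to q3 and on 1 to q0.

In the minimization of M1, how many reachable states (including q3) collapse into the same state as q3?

3

All states are reachable from the start state.
Initial partition by acceptance: {q0,q2,q4} | {q1,q3,q5}.
Stable partition: {q0,q2,q4} | {q1,q3,q5} — 2 equivalence classes.
State q3 belongs to the block {q1,q3,q5}, which has 3 states.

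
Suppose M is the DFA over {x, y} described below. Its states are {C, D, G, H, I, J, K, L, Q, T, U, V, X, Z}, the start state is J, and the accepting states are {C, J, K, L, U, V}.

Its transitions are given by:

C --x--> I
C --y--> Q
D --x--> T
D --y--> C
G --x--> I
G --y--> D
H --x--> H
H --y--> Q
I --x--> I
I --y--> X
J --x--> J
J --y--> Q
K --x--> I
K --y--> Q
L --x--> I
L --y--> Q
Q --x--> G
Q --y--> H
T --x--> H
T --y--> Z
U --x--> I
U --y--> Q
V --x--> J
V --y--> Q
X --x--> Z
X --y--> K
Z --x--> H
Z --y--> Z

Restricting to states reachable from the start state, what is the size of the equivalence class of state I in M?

States {L,U,V} cannot be reached from the start state, so discard them.
Initial partition by acceptance: {C,J,K} | {D,G,H,I,Q,T,X,Z}.
Split {C,J,K} by δ(·,x) → {C,K} and {J}.
On input y, block {D,G,H,I,Q,T,X,Z} splits into {G,H,I,Q,T,Z} and {D,X}.
Split {G,H,I,Q,T,Z} by δ(·,y) → {H,Q,T,Z} and {G,I}.
On input x, block {H,Q,T,Z} splits into {H,T,Z} and {Q}.
On input y, block {H,T,Z} splits into {T,Z} and {H}.
Stable partition: {C,K} | {T,Z} | {J} | {D,X} | {G,I} | {Q} | {H} — 7 equivalence classes.
State I belongs to the block {G,I}, which has 2 states.

2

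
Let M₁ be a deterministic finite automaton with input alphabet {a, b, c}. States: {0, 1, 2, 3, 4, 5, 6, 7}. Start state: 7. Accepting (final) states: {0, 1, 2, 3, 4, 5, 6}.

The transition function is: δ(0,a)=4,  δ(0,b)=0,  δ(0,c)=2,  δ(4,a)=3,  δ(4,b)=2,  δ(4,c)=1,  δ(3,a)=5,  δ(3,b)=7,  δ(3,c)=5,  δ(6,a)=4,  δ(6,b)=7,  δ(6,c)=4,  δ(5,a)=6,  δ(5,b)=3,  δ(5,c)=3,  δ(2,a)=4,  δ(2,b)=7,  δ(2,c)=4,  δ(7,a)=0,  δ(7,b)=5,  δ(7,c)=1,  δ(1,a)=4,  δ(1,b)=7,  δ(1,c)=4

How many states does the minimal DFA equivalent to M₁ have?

4

P0 = {0,1,2,3,4,5,6} | {7}.
Refine {0,1,2,3,4,5,6} on symbol b: members go to different blocks, giving {1,2,3,6} and {0,4,5}.
Refine {0,4,5} on symbol a: members go to different blocks, giving {4,5} and {0}.
Stable partition: {1,2,3,6} | {7} | {4,5} | {0} — 4 equivalence classes.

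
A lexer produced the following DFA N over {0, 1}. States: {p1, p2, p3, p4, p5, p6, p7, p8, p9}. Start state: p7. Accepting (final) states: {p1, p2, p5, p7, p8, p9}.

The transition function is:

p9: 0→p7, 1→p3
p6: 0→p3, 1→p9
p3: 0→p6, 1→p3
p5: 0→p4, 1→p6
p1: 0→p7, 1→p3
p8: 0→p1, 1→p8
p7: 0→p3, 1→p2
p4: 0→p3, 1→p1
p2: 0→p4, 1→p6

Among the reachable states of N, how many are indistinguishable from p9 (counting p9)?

2

States {p5,p8} cannot be reached from the start state, so discard them.
Start with accepting vs non-accepting: {p1,p2,p7,p9} | {p3,p4,p6}.
Split {p1,p2,p7,p9} by δ(·,0) → {p1,p9} and {p2,p7}.
On input 1, block {p3,p4,p6} splits into {p4,p6} and {p3}.
Split {p2,p7} by δ(·,0) → {p2} and {p7}.
No further refinement is possible. Final partition (5 blocks): {p1,p9} | {p4,p6} | {p2} | {p3} | {p7}.
State p9 belongs to the block {p1,p9}, which has 2 states.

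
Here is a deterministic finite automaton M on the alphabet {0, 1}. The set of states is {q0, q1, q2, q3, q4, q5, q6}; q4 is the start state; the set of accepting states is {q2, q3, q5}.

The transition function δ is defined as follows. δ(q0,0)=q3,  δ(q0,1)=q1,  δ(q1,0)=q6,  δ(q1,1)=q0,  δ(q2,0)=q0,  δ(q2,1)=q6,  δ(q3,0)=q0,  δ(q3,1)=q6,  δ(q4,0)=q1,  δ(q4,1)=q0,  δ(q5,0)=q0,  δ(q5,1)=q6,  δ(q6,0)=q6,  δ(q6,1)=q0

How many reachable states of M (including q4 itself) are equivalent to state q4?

Reachable states from the start: {q0,q1,q3,q4,q6}. Unreachable: {q2,q5} — drop them.
P0 = {q3} | {q0,q1,q4,q6}.
Refine {q0,q1,q4,q6} on symbol 0: members go to different blocks, giving {q1,q4,q6} and {q0}.
The partition is now stable with 3 blocks: {q3} | {q1,q4,q6} | {q0}.
The equivalence class containing q4 is {q1,q4,q6}, of size 3.

3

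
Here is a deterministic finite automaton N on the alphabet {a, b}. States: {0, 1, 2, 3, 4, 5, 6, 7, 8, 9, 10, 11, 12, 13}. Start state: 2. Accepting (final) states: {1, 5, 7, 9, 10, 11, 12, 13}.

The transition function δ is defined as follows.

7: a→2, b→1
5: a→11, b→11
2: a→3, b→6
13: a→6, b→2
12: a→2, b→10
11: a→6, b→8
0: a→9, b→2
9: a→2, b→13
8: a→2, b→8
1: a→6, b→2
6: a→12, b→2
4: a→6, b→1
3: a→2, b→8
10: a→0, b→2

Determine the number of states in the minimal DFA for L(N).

First remove the unreachable states {1,4,5,7,11}; 9 states remain.
Start with accepting vs non-accepting: {9,10,12,13} | {0,2,3,6,8}.
Split {9,10,12,13} by δ(·,b) → {9,12} and {10,13}.
Refine {0,2,3,6,8} on symbol a: members go to different blocks, giving {2,3,8} and {0,6}.
Split {2,3,8} by δ(·,b) → {3,8} and {2}.
The partition is now stable with 5 blocks: {9,12} | {3,8} | {10,13} | {0,6} | {2}.

5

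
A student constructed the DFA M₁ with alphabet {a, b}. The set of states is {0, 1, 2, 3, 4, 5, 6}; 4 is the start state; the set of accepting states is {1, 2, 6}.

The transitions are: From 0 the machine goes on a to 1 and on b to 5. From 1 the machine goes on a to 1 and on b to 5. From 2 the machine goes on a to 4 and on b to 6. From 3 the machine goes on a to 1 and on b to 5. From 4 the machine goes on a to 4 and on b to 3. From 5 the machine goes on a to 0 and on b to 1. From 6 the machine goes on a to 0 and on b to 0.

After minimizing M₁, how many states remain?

4

Reachable states from the start: {0,1,3,4,5}. Unreachable: {2,6} — drop them.
Start with accepting vs non-accepting: {1} | {0,3,4,5}.
On input a, block {0,3,4,5} splits into {0,3} and {4,5}.
Split {4,5} by δ(·,a) → {4} and {5}.
No further refinement is possible. Final partition (4 blocks): {1} | {0,3} | {4} | {5}.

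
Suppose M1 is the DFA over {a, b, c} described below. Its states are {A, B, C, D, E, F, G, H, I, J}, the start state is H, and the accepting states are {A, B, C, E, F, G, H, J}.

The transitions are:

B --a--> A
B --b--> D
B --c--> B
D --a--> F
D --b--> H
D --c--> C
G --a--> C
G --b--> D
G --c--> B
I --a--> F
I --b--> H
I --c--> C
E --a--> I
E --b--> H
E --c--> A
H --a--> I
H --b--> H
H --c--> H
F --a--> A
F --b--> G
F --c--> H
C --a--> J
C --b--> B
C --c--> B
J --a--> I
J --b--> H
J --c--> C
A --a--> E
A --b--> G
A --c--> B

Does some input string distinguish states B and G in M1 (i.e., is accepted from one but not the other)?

No

All states are reachable from the start state.
P0 = {A,B,C,E,F,G,H,J} | {D,I}.
On input a, block {A,B,C,E,F,G,H,J} splits into {A,B,C,F,G} and {E,H,J}.
On input a, block {A,B,C,F,G} splits into {B,F,G} and {A,C}.
Split {B,F,G} by δ(·,b) → {B,G} and {F}.
Refine {E,H,J} on symbol c: members go to different blocks, giving {E,J} and {H}.
Stable partition: {B,G} | {D,I} | {E,J} | {A,C} | {F} | {H} — 6 equivalence classes.
B and G lie in the same block of the stable partition, so they are equivalent — no string distinguishes them.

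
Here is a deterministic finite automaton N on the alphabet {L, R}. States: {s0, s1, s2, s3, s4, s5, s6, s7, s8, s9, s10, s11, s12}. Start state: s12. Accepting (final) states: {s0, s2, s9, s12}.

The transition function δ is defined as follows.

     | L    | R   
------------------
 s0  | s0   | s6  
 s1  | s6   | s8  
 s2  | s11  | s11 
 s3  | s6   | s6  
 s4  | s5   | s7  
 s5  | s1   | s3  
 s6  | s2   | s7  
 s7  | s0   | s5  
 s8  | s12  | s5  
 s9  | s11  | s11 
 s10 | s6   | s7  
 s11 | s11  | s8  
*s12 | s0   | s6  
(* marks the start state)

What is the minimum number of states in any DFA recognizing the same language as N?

States {s4,s9,s10} cannot be reached from the start state, so discard them.
P0 = {s0,s2,s12} | {s1,s3,s5,s6,s7,s8,s11}.
Refine {s0,s2,s12} on symbol L: members go to different blocks, giving {s0,s12} and {s2}.
Split {s1,s3,s5,s6,s7,s8,s11} by δ(·,L) → {s1,s3,s5,s11} and {s7,s8} and {s6}.
Split {s1,s3,s5,s11} by δ(·,L) → {s1,s3} and {s5,s11}.
Split {s1,s3} by δ(·,R) → {s1} and {s3}.
Refine {s5,s11} on symbol L: members go to different blocks, giving {s5} and {s11}.
Stable partition: {s0,s12} | {s1} | {s2} | {s7,s8} | {s6} | {s5} | {s3} | {s11} — 8 equivalence classes.

8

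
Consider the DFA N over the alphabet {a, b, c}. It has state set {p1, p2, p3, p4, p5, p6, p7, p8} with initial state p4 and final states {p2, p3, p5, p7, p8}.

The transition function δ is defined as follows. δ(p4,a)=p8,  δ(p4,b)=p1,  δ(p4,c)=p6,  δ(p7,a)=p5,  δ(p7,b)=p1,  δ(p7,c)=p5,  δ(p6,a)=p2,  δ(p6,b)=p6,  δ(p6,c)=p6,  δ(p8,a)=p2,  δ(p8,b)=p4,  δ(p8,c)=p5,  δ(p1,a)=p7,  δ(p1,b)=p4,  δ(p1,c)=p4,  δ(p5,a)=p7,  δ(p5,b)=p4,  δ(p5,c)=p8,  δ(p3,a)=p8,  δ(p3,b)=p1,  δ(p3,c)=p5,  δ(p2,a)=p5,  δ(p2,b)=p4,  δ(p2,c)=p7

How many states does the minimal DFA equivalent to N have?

2

States {p3} cannot be reached from the start state, so discard them.
Start with accepting vs non-accepting: {p2,p5,p7,p8} | {p1,p4,p6}.
Stable partition: {p2,p5,p7,p8} | {p1,p4,p6} — 2 equivalence classes.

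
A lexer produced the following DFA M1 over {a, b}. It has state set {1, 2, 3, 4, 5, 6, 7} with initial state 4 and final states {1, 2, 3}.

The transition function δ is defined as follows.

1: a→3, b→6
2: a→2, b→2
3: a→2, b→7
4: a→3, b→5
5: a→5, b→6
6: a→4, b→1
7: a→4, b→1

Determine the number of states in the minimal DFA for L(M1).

All states are reachable from the start state.
P0 = {1,2,3} | {4,5,6,7}.
Split {1,2,3} by δ(·,b) → {1,3} and {2}.
On input a, block {1,3} splits into {1} and {3}.
Refine {4,5,6,7} on symbol a: members go to different blocks, giving {5,6,7} and {4}.
On input a, block {5,6,7} splits into {6,7} and {5}.
No further refinement is possible. Final partition (6 blocks): {1} | {6,7} | {2} | {3} | {4} | {5}.

6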